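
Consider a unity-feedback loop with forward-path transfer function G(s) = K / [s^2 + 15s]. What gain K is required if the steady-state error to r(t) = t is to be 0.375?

Factoring s from the denominator leaves a polynomial with constant term 15, so the system is type 1.
K_v = lim_{s→0} s·G(s) = K / 15 = (1/15)·K.
e_ss = 1/K_v = 0.375 ⇒ K_v = 8/3 ⇒ K = (8/3)/(1/15) = 40.

40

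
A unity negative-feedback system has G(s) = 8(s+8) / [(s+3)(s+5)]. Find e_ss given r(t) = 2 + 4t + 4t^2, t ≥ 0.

The open loop has no poles at the origin → type 0 system. By superposition:
  • 2: e_ss = 2/(1+K_p) with K_p=64/15 → 30/79.
  • 4t: a type-0 system cannot track it, e_ss → ∞.
  • 4t^2: a type-0 system cannot track it, e_ss → ∞.
The unbounded component dominates.

infinity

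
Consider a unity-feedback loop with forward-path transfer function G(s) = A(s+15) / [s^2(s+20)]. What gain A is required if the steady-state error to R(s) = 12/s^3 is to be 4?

4

G(s) has two factors of s in the denominator, so the system is type 2.
K_a = lim_{s→0} s^2·G(s) = A·15 / (20) = 0.75·A.
e_ss = 12/K_a = 4 ⇒ K_a = 3 ⇒ A = 3/0.75 = 4.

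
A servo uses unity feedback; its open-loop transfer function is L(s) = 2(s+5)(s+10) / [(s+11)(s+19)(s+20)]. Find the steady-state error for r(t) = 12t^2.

infinity

System type = 0 (no poles at s=0).
For a type-0 system K_a = 0, so e_ss to a parabolic input is unbounded.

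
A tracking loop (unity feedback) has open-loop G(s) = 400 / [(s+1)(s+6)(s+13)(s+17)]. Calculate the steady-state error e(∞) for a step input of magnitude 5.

3315/863

System type = 0 (no poles at s=0).
K_p = lim_{s→0} G(s) = 400 / (1·6·13·17) = 200/663.
e_ss = 5/(1 + K_p) = 5/(863/663) = 3315/863.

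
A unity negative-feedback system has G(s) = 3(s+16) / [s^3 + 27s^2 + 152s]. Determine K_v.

Factoring s from the denominator leaves a polynomial with constant term 152, so the system is type 1.
K_v = lim_{s→0} s·G(s) = 3·16 / 152 = 6/19.

6/19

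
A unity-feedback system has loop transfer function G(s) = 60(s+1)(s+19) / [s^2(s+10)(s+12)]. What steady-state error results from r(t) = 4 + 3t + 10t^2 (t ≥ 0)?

The open loop has two poles at the origin → type 2 system. Treating each term separately:
  • 4: tracked with zero error.
  • 3t: tracked with zero error.
  • 10t^2: e_ss = 20/K_a with K_a=9.5 → 40/19.
Total e_ss = 40/19.

40/19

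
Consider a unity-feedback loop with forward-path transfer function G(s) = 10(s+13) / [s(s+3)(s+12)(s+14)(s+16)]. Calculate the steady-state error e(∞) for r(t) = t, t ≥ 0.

System type = 1 (one pole at s=0).
K_v = lim_{s→0} s·G(s) = 10·13 / (3·12·14·16) = 65/4032.
e_ss = 1/K_v = 1/(65/4032) = 4032/65.

4032/65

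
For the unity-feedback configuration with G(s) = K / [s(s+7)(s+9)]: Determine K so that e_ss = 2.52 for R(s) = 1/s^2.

25

The open loop has one pole at the origin → type 1 system.
K_v = lim_{s→0} s·G(s) = K / (7·9) = (1/63)·K.
e_ss = 1/K_v = 2.52 ⇒ K_v = 25/63 ⇒ K = (25/63)/(1/63) = 25.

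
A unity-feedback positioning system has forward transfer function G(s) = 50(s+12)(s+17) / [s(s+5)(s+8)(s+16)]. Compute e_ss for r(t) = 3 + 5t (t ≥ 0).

G(s) has one factor of s in the denominator, so the system is type 1. By superposition:
  • 3: tracked with zero error.
  • 5t: e_ss = 5/K_v with K_v=15.9375 → 16/51.
Total e_ss = 16/51.

16/51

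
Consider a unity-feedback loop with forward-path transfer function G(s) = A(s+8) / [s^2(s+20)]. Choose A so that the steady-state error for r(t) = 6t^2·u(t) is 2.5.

12

The open loop has two poles at the origin → type 2 system.
K_a = lim_{s→0} s^2·G(s) = A·8 / (20) = 0.4·A.
e_ss = 12/K_a = 2.5 ⇒ K_a = 4.8 ⇒ A = 4.8/0.4 = 12.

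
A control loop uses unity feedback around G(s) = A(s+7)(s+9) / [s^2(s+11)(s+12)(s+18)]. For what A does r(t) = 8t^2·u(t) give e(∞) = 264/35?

Two free integrators in G(s): this is a type 2 system.
K_a = lim_{s→0} s^2·G(s) = A·7·9 / (11·12·18) = (7/264)·A.
e_ss = 16/K_a = 264/35 ⇒ K_a = 70/33 ⇒ A = (70/33)/(7/264) = 80.

80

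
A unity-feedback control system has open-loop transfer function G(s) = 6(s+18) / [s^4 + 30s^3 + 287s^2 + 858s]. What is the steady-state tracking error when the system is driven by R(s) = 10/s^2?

The denominator has no term below 858s — 1 pole at s=0, type 1.
K_v = lim_{s→0} s·G(s) = 6·18 / 858 = 18/143.
e_ss = 10/K_v = 10/(18/143) = 715/9.

715/9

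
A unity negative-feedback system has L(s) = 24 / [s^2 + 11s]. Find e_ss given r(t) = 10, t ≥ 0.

0

Factoring s from the denominator leaves a polynomial with constant term 11, so the system is type 1.
K_p = ∞ for a type-1 system; e_ss to a step is zero.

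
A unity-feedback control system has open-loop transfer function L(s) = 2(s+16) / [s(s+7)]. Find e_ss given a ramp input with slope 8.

System type = 1 (one pole at s=0).
K_v = lim_{s→0} s·L(s) = 2·16 / (7) = 32/7.
e_ss = 8/K_v = 8/(32/7) = 1.75.

1.75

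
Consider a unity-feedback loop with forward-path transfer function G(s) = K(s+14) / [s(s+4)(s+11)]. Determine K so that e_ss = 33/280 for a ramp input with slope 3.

80

One free integrator in G(s): this is a type 1 system.
K_v = lim_{s→0} s·G(s) = K·14 / (4·11) = (7/22)·K.
e_ss = 3/K_v = 33/280 ⇒ K_v = 280/11 ⇒ K = (280/11)/(7/22) = 80.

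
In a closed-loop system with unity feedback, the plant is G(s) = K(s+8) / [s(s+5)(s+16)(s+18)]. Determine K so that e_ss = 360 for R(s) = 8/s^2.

G(s) has one factor of s in the denominator, so the system is type 1.
K_v = lim_{s→0} s·G(s) = K·8 / (5·16·18) = (1/180)·K.
e_ss = 8/K_v = 360 ⇒ K_v = 1/45 ⇒ K = (1/45)/(1/180) = 4.

4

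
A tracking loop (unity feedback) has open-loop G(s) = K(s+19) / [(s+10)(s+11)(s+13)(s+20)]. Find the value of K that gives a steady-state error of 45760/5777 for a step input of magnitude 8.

15

G(s) has no factors of s in the denominator, so the system is type 0.
K_p = lim_{s→0} G(s) = K·19 / (10·11·13·20) = (19/28600)·K.
e_ss = 8/(1 + K_p) = 45760/5777 ⇒ 1 + (19/28600)·K = 5777/5720 ⇒ K = 15.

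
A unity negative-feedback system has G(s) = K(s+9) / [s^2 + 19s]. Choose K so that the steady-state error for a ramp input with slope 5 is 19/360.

200

Factoring s from the denominator leaves a polynomial with constant term 19, so the system is type 1.
K_v = lim_{s→0} s·G(s) = K·9 / 19 = (9/19)·K.
e_ss = 5/K_v = 19/360 ⇒ K_v = 1800/19 ⇒ K = (1800/19)/(9/19) = 200.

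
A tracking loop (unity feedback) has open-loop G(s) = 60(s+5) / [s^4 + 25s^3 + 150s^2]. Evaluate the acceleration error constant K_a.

The denominator has no term below 150s^2 — 2 poles at s=0, type 2.
K_a = lim_{s→0} s^2·G(s) = 60·5 / 150 = 2.

2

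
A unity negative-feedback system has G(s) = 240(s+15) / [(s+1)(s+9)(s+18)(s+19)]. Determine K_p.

G(s) has no factors of s in the denominator, so the system is type 0.
K_p = lim_{s→0} G(s) = 240·15 / (1·9·18·19) = 200/171.

200/171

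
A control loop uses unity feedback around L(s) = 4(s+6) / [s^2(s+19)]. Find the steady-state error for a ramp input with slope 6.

L(s) has two factors of s in the denominator, so the system is type 2.
A type-2 system has K_v = ∞, so it tracks a ramp input with zero steady-state error.

0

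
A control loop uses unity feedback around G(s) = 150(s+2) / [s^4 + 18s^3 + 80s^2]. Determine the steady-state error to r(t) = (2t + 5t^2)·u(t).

The denominator has no term below 80s^2 — 2 poles at s=0, type 2. By superposition:
  • 2t: tracked with zero error.
  • 5t^2: e_ss = 10/K_a with K_a=3.75 → 8/3.
Total e_ss = 8/3.

8/3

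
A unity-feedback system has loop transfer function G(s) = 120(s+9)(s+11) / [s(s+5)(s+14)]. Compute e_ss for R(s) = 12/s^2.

System type = 1 (one pole at s=0).
K_v = lim_{s→0} s·G(s) = 120·9·11 / (5·14) = 1188/7.
e_ss = 12/K_v = 12/(1188/7) = 7/99.

7/99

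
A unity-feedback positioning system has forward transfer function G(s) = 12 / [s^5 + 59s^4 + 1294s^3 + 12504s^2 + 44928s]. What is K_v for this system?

1/3744

The denominator has no term below 44928s — 1 pole at s=0, type 1.
K_v = lim_{s→0} s·G(s) = 12 / 44928 = 1/3744.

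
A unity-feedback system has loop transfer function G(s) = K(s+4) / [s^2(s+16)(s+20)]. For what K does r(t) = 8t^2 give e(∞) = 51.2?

25

Two free integrators in G(s): this is a type 2 system.
K_a = lim_{s→0} s^2·G(s) = K·4 / (16·20) = 0.0125·K.
e_ss = 16/K_a = 51.2 ⇒ K_a = 0.3125 ⇒ K = 0.3125/0.0125 = 25.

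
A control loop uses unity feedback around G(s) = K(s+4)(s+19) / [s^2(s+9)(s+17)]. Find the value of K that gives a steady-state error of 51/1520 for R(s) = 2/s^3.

120

G(s) has two factors of s in the denominator, so the system is type 2.
K_a = lim_{s→0} s^2·G(s) = K·4·19 / (9·17) = (76/153)·K.
e_ss = 2/K_a = 51/1520 ⇒ K_a = 3040/51 ⇒ K = (3040/51)/(76/153) = 120.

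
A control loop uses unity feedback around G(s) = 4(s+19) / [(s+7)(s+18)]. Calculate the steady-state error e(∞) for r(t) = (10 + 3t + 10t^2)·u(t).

infinity

The open loop has no poles at the origin → type 0 system. Taking each input component in turn:
  • 10: e_ss = 10/(1+K_p) with K_p=38/63 → 630/101.
  • 3t: a type-0 system cannot track it, e_ss → ∞.
  • 10t^2: a type-0 system cannot track it, e_ss → ∞.
The unbounded component dominates.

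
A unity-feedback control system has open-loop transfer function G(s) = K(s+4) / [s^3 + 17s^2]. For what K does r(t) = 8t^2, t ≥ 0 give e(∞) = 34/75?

150

The denominator has no term below 17s^2 — 2 poles at s=0, type 2.
K_a = lim_{s→0} s^2·G(s) = K·4 / 17 = (4/17)·K.
e_ss = 16/K_a = 34/75 ⇒ K_a = 600/17 ⇒ K = (600/17)/(4/17) = 150.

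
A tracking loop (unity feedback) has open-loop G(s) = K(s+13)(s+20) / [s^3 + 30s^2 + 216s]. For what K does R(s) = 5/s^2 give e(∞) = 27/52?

8

Factoring s from the denominator leaves a polynomial with constant term 216, so the system is type 1.
K_v = lim_{s→0} s·G(s) = K·13·20 / 216 = (65/54)·K.
e_ss = 5/K_v = 27/52 ⇒ K_v = 260/27 ⇒ K = (260/27)/(65/54) = 8.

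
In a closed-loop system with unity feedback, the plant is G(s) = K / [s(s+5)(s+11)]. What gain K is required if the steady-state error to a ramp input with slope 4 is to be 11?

System type = 1 (one pole at s=0).
K_v = lim_{s→0} s·G(s) = K / (5·11) = (1/55)·K.
e_ss = 4/K_v = 11 ⇒ K_v = 4/11 ⇒ K = (4/11)/(1/55) = 20.

20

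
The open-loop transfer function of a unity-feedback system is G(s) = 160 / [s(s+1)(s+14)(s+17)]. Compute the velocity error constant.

80/119

G(s) has one factor of s in the denominator, so the system is type 1.
K_v = lim_{s→0} s·G(s) = 160 / (1·14·17) = 80/119.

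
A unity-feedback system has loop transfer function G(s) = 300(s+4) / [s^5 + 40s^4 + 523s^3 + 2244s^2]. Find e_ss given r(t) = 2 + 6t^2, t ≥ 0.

22.44

Lowest-order denominator term is 2244s^2, so the open loop has 2 poles at the origin → type 2 system. By superposition:
  • 2: tracked with zero error.
  • 6t^2: e_ss = 12/K_a with K_a=100/187 → 22.44.
Total e_ss = 22.44.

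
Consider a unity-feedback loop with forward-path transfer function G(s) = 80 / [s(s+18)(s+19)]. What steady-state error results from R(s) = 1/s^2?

One free integrator in G(s): this is a type 1 system.
K_v = lim_{s→0} s·G(s) = 80 / (18·19) = 40/171.
e_ss = 1/K_v = 1/(40/171) = 4.275.

4.275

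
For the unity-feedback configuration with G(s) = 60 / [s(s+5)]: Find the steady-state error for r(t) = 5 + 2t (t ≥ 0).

One free integrator in G(s): this is a type 1 system. Taking each input component in turn:
  • 5: tracked with zero error.
  • 2t: e_ss = 2/K_v with K_v=12 → 1/6.
Total e_ss = 1/6.

1/6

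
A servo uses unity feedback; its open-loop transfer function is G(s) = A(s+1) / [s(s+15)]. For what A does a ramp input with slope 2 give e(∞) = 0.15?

System type = 1 (one pole at s=0).
K_v = lim_{s→0} s·G(s) = A·1 / (15) = (1/15)·A.
e_ss = 2/K_v = 0.15 ⇒ K_v = 40/3 ⇒ A = (40/3)/(1/15) = 200.

200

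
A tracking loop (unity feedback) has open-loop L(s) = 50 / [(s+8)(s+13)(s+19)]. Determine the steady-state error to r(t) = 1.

The open loop has no poles at the origin → type 0 system.
K_p = lim_{s→0} L(s) = 50 / (8·13·19) = 25/988.
e_ss = 1/(1 + K_p) = 1/(1013/988) = 988/1013.

988/1013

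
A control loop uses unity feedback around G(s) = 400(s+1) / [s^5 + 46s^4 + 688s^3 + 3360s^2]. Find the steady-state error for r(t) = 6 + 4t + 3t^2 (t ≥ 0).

Lowest-order denominator term is 3360s^2, so the open loop has 2 poles at the origin → type 2 system. By superposition:
  • 6: tracked with zero error.
  • 4t: tracked with zero error.
  • 3t^2: e_ss = 6/K_a with K_a=5/42 → 50.4.
Total e_ss = 50.4.

50.4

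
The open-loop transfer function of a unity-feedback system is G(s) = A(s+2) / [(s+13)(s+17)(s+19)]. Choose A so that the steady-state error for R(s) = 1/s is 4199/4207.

4

System type = 0 (no poles at s=0).
K_p = lim_{s→0} G(s) = A·2 / (13·17·19) = (2/4199)·A.
e_ss = 1/(1 + K_p) = 4199/4207 ⇒ 1 + (2/4199)·A = 4207/4199 ⇒ A = 4.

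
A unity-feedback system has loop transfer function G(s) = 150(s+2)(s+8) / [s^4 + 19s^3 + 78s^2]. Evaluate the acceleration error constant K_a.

The denominator has no term below 78s^2 — 2 poles at s=0, type 2.
K_a = lim_{s→0} s^2·G(s) = 150·2·8 / 78 = 400/13.

400/13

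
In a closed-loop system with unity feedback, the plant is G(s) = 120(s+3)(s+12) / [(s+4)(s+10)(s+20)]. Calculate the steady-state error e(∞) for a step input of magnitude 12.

1.875

G(s) has no factors of s in the denominator, so the system is type 0.
K_p = lim_{s→0} G(s) = 120·3·12 / (4·10·20) = 5.4.
e_ss = 12/(1 + K_p) = 12/6.4 = 1.875.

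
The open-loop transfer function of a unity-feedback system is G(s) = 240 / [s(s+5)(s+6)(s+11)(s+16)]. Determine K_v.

The open loop has one pole at the origin → type 1 system.
K_v = lim_{s→0} s·G(s) = 240 / (5·6·11·16) = 1/22.

1/22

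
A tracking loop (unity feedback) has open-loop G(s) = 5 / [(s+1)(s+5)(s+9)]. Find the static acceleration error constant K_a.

G(s) has no factors of s in the denominator, so the system is type 0.
K_a = lim_{s→0} s^2·G(s) = 0 (the extra factor of s kills the finite limit).

0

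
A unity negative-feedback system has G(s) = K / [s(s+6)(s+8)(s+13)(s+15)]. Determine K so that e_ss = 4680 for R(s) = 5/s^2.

10

The open loop has one pole at the origin → type 1 system.
K_v = lim_{s→0} s·G(s) = K / (6·8·13·15) = (1/9360)·K.
e_ss = 5/K_v = 4680 ⇒ K_v = 1/936 ⇒ K = (1/936)/(1/9360) = 10.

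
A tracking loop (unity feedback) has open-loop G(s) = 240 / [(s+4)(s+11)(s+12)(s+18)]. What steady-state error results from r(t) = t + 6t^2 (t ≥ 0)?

infinity

The open loop has no poles at the origin → type 0 system. Treating each term separately:
  • t: a type-0 system cannot track it, e_ss → ∞.
  • 6t^2: a type-0 system cannot track it, e_ss → ∞.
The unbounded component dominates.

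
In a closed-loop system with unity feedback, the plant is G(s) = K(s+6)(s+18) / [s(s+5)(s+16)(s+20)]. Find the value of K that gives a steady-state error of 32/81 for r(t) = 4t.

150

One free integrator in G(s): this is a type 1 system.
K_v = lim_{s→0} s·G(s) = K·6·18 / (5·16·20) = 0.0675·K.
e_ss = 4/K_v = 32/81 ⇒ K_v = 10.125 ⇒ K = 10.125/0.0675 = 150.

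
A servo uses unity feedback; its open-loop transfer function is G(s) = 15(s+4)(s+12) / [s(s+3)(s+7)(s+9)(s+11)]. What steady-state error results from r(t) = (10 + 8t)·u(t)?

G(s) has one factor of s in the denominator, so the system is type 1. Taking each input component in turn:
  • 10: tracked with zero error.
  • 8t: e_ss = 8/K_v with K_v=80/231 → 23.1.
Total e_ss = 23.1.

23.1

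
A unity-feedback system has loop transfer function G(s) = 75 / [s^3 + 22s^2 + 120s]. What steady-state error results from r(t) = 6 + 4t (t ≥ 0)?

6.4

The denominator has no term below 120s — 1 pole at s=0, type 1. By superposition:
  • 6: tracked with zero error.
  • 4t: e_ss = 4/K_v with K_v=0.625 → 6.4.
Total e_ss = 6.4.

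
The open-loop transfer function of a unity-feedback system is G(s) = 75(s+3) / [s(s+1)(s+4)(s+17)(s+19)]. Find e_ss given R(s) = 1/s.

The open loop has one pole at the origin → type 1 system.
K_p = ∞ for a type-1 system; e_ss to a step is zero.

0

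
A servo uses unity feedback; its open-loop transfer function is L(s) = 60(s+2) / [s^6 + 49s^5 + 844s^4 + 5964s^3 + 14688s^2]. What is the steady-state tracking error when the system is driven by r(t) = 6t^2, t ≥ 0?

1468.8

Factoring s^2 from the denominator leaves a polynomial with constant term 14688, so the system is type 2.
K_a = lim_{s→0} s^2·L(s) = 60·2 / 14688 = 5/612.
r(t) = 6t^2 gives R(s) = 12/s^3.
e_ss = 12/K_a = 12/(5/612) = 1468.8.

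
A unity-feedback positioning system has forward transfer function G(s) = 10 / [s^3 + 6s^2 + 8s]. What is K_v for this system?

Factoring s from the denominator leaves a polynomial with constant term 8, so the system is type 1.
K_v = lim_{s→0} s·G(s) = 10 / 8 = 1.25.

1.25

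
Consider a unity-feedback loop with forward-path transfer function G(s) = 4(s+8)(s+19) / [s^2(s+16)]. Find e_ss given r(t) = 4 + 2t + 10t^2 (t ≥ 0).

10/19

The open loop has two poles at the origin → type 2 system. By superposition:
  • 4: tracked with zero error.
  • 2t: tracked with zero error.
  • 10t^2: e_ss = 20/K_a with K_a=38 → 10/19.
Total e_ss = 10/19.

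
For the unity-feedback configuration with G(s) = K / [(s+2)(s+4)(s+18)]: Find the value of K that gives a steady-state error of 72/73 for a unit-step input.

The open loop has no poles at the origin → type 0 system.
K_p = lim_{s→0} G(s) = K / (2·4·18) = (1/144)·K.
e_ss = 1/(1 + K_p) = 72/73 ⇒ 1 + (1/144)·K = 73/72 ⇒ K = 2.

2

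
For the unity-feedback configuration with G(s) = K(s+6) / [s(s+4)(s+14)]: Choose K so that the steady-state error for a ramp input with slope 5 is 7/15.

100

One free integrator in G(s): this is a type 1 system.
K_v = lim_{s→0} s·G(s) = K·6 / (4·14) = (3/28)·K.
e_ss = 5/K_v = 7/15 ⇒ K_v = 75/7 ⇒ K = (75/7)/(3/28) = 100.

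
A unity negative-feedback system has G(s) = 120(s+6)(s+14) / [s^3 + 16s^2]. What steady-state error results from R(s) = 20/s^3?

2/63

Lowest-order denominator term is 16s^2, so the open loop has 2 poles at the origin → type 2 system.
K_a = lim_{s→0} s^2·G(s) = 120·6·14 / 16 = 630.
r(t) = 10t^2 gives R(s) = 20/s^3.
e_ss = 20/K_a = 20/630 = 2/63.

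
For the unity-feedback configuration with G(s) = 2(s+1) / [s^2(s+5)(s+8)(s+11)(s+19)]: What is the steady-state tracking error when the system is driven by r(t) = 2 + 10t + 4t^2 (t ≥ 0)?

Two free integrators in G(s): this is a type 2 system. Treating each term separately:
  • 2: tracked with zero error.
  • 10t: tracked with zero error.
  • 4t^2: e_ss = 8/K_a with K_a=1/4180 → 33440.
Total e_ss = 33440.

33440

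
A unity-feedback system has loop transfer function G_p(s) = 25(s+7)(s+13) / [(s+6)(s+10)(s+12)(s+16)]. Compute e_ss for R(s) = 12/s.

27648/2759

G_p(s) has no factors of s in the denominator, so the system is type 0.
K_p = lim_{s→0} G_p(s) = 25·7·13 / (6·10·12·16) = 455/2304.
e_ss = 12/(1 + K_p) = 12/(2759/2304) = 27648/2759.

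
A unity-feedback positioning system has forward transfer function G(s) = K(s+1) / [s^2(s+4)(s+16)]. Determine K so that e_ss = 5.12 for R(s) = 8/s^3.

Two free integrators in G(s): this is a type 2 system.
K_a = lim_{s→0} s^2·G(s) = K·1 / (4·16) = (1/64)·K.
e_ss = 8/K_a = 5.12 ⇒ K_a = 1.5625 ⇒ K = 1.5625/(1/64) = 100.

100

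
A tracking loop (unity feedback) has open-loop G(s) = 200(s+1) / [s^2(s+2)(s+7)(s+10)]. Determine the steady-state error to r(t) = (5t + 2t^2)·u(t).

2.8

Two free integrators in G(s): this is a type 2 system. Taking each input component in turn:
  • 5t: tracked with zero error.
  • 2t^2: e_ss = 4/K_a with K_a=10/7 → 2.8.
Total e_ss = 2.8.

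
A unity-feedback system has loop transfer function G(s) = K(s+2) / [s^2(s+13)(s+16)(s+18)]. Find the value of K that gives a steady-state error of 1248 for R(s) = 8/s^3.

The open loop has two poles at the origin → type 2 system.
K_a = lim_{s→0} s^2·G(s) = K·2 / (13·16·18) = (1/1872)·K.
e_ss = 8/K_a = 1248 ⇒ K_a = 1/156 ⇒ K = (1/156)/(1/1872) = 12.

12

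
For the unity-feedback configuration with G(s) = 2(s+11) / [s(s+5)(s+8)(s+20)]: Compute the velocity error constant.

The open loop has one pole at the origin → type 1 system.
K_v = lim_{s→0} s·G(s) = 2·11 / (5·8·20) = 0.0275.

0.0275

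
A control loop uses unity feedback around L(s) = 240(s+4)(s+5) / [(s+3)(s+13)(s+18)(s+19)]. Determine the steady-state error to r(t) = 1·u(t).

L(s) has no factors of s in the denominator, so the system is type 0.
K_p = lim_{s→0} L(s) = 240·4·5 / (3·13·18·19) = 800/2223.
e_ss = 1/(1 + K_p) = 1/(3023/2223) = 2223/3023.

2223/3023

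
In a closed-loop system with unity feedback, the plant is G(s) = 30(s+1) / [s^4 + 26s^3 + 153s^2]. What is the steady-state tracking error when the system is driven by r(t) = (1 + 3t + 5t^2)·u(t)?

The denominator has no term below 153s^2 — 2 poles at s=0, type 2. By superposition:
  • 1: tracked with zero error.
  • 3t: tracked with zero error.
  • 5t^2: e_ss = 10/K_a with K_a=10/51 → 51.
Total e_ss = 51.

51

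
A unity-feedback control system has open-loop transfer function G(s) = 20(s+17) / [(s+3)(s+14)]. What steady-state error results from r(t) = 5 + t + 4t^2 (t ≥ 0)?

G(s) has no factors of s in the denominator, so the system is type 0. Treating each term separately:
  • 5: e_ss = 5/(1+K_p) with K_p=170/21 → 105/191.
  • t: a type-0 system cannot track it, e_ss → ∞.
  • 4t^2: a type-0 system cannot track it, e_ss → ∞.
The unbounded component dominates.

infinity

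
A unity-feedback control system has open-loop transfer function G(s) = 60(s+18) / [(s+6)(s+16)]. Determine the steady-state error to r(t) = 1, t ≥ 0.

4/49

G(s) has no factors of s in the denominator, so the system is type 0.
K_p = lim_{s→0} G(s) = 60·18 / (6·16) = 11.25.
e_ss = 1/(1 + K_p) = 1/12.25 = 4/49.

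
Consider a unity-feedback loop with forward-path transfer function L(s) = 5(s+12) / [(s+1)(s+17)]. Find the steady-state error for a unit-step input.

17/77

The open loop has no poles at the origin → type 0 system.
K_p = lim_{s→0} L(s) = 5·12 / (1·17) = 60/17.
e_ss = 1/(1 + K_p) = 1/(77/17) = 17/77.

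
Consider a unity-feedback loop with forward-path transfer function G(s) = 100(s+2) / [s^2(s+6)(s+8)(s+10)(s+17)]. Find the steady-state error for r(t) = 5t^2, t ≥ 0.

Two free integrators in G(s): this is a type 2 system.
K_a = lim_{s→0} s^2·G(s) = 100·2 / (6·8·10·17) = 5/204.
r(t) = 5t^2 gives R(s) = 10/s^3.
e_ss = 10/K_a = 10/(5/204) = 408.

408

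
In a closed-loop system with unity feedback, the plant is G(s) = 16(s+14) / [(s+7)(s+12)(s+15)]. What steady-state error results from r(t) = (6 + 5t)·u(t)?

The open loop has no poles at the origin → type 0 system. By superposition:
  • 6: e_ss = 6/(1+K_p) with K_p=8/45 → 270/53.
  • 5t: a type-0 system cannot track it, e_ss → ∞.
The unbounded component dominates.

infinity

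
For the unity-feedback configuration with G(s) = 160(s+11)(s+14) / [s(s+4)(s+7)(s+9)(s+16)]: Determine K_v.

55/9

The open loop has one pole at the origin → type 1 system.
K_v = lim_{s→0} s·G(s) = 160·11·14 / (4·7·9·16) = 55/9.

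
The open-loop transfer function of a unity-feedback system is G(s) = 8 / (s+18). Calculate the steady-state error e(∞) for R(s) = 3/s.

No free integrators in G(s): this is a type 0 system.
K_p = lim_{s→0} G(s) = 8 / (18) = 4/9.
e_ss = 3/(1 + K_p) = 3/(13/9) = 27/13.

27/13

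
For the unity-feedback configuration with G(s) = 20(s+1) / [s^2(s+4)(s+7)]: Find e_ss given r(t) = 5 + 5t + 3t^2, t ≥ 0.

Two free integrators in G(s): this is a type 2 system. Taking each input component in turn:
  • 5: tracked with zero error.
  • 5t: tracked with zero error.
  • 3t^2: e_ss = 6/K_a with K_a=5/7 → 8.4.
Total e_ss = 8.4.

8.4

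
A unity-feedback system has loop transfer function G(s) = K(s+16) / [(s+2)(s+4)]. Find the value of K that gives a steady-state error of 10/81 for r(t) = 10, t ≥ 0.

System type = 0 (no poles at s=0).
K_p = lim_{s→0} G(s) = K·16 / (2·4) = 2·K.
e_ss = 10/(1 + K_p) = 10/81 ⇒ 1 + 2·K = 81 ⇒ K = 40.

40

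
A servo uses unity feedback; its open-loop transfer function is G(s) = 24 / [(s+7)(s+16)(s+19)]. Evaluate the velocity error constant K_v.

System type = 0 (no poles at s=0).
K_v = lim_{s→0} s·G(s) = 0 (the extra factor of s kills the finite limit).

0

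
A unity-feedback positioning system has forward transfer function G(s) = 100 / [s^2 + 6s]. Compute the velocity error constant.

Lowest-order denominator term is 6s, so the open loop has 1 pole at the origin → type 1 system.
K_v = lim_{s→0} s·G(s) = 100 / 6 = 50/3.

50/3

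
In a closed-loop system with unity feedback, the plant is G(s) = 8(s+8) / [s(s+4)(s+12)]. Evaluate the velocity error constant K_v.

G(s) has one factor of s in the denominator, so the system is type 1.
K_v = lim_{s→0} s·G(s) = 8·8 / (4·12) = 4/3.

4/3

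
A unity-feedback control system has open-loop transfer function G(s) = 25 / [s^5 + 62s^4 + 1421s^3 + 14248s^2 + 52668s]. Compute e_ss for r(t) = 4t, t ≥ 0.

8426.88

Factoring s from the denominator leaves a polynomial with constant term 52668, so the system is type 1.
K_v = lim_{s→0} s·G(s) = 25 / 52668 = 25/52668.
e_ss = 4/K_v = 4/(25/52668) = 8426.88.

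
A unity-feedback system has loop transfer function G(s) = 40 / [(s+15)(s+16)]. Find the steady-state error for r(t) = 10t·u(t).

infinity

G(s) has no factors of s in the denominator, so the system is type 0.
For a type-0 system K_v = 0, so e_ss to a ramp input is unbounded.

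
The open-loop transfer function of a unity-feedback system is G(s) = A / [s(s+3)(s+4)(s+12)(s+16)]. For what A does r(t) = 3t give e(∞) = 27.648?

System type = 1 (one pole at s=0).
K_v = lim_{s→0} s·G(s) = A / (3·4·12·16) = (1/2304)·A.
e_ss = 3/K_v = 27.648 ⇒ K_v = 125/1152 ⇒ A = (125/1152)/(1/2304) = 250.

250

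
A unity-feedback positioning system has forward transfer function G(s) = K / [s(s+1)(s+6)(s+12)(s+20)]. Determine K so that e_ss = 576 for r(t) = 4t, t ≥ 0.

10

System type = 1 (one pole at s=0).
K_v = lim_{s→0} s·G(s) = K / (1·6·12·20) = (1/1440)·K.
e_ss = 4/K_v = 576 ⇒ K_v = 1/144 ⇒ K = (1/144)/(1/1440) = 10.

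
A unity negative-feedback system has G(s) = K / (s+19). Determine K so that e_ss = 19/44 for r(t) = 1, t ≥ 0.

25

System type = 0 (no poles at s=0).
K_p = lim_{s→0} G(s) = K / (19) = (1/19)·K.
e_ss = 1/(1 + K_p) = 19/44 ⇒ 1 + (1/19)·K = 44/19 ⇒ K = 25.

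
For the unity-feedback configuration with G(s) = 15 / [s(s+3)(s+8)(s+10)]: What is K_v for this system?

One free integrator in G(s): this is a type 1 system.
K_v = lim_{s→0} s·G(s) = 15 / (3·8·10) = 0.0625.

0.0625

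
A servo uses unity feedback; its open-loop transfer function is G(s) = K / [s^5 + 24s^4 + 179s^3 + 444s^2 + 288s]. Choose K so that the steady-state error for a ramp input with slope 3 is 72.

12

Lowest-order denominator term is 288s, so the open loop has 1 pole at the origin → type 1 system.
K_v = lim_{s→0} s·G(s) = K / 288 = (1/288)·K.
e_ss = 3/K_v = 72 ⇒ K_v = 1/24 ⇒ K = (1/24)/(1/288) = 12.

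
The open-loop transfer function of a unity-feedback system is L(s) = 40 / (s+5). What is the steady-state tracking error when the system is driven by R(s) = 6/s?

System type = 0 (no poles at s=0).
K_p = lim_{s→0} L(s) = 40 / (5) = 8.
e_ss = 6/(1 + K_p) = 6/9 = 2/3.

2/3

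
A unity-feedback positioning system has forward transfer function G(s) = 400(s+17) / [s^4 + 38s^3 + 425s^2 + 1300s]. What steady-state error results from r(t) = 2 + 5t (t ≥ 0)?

The denominator has no term below 1300s — 1 pole at s=0, type 1. By superposition:
  • 2: tracked with zero error.
  • 5t: e_ss = 5/K_v with K_v=68/13 → 65/68.
Total e_ss = 65/68.

65/68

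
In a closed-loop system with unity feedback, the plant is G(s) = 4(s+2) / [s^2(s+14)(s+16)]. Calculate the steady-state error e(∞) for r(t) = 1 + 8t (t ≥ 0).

System type = 2 (two poles at s=0). Treating each term separately:
  • 1: tracked with zero error.
  • 8t: tracked with zero error.
Total e_ss = 0.

0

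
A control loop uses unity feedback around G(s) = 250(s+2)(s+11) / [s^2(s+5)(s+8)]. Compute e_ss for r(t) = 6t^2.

24/275

System type = 2 (two poles at s=0).
K_a = lim_{s→0} s^2·G(s) = 250·2·11 / (5·8) = 137.5.
r(t) = 6t^2 gives R(s) = 12/s^3.
e_ss = 12/K_a = 12/137.5 = 24/275.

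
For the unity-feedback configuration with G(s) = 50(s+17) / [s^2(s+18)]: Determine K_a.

425/9

The open loop has two poles at the origin → type 2 system.
K_a = lim_{s→0} s^2·G(s) = 50·17 / (18) = 425/9.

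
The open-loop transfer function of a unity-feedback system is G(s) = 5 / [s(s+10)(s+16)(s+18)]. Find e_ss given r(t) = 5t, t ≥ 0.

2880

G(s) has one factor of s in the denominator, so the system is type 1.
K_v = lim_{s→0} s·G(s) = 5 / (10·16·18) = 1/576.
e_ss = 5/K_v = 5/(1/576) = 2880.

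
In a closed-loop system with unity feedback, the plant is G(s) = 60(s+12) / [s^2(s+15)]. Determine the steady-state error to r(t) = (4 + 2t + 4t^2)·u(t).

1/6

G(s) has two factors of s in the denominator, so the system is type 2. Taking each input component in turn:
  • 4: tracked with zero error.
  • 2t: tracked with zero error.
  • 4t^2: e_ss = 8/K_a with K_a=48 → 1/6.
Total e_ss = 1/6.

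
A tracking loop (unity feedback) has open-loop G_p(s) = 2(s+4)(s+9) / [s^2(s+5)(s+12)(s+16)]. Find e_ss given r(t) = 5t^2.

400/3

Two free integrators in G_p(s): this is a type 2 system.
K_a = lim_{s→0} s^2·G_p(s) = 2·4·9 / (5·12·16) = 0.075.
r(t) = 5t^2 gives R(s) = 10/s^3.
e_ss = 10/K_a = 10/0.075 = 400/3.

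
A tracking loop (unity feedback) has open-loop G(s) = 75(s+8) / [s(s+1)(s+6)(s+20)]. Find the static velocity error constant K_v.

G(s) has one factor of s in the denominator, so the system is type 1.
K_v = lim_{s→0} s·G(s) = 75·8 / (1·6·20) = 5.

5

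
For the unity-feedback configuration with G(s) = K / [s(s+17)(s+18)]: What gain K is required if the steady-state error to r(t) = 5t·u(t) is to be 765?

G(s) has one factor of s in the denominator, so the system is type 1.
K_v = lim_{s→0} s·G(s) = K / (17·18) = (1/306)·K.
e_ss = 5/K_v = 765 ⇒ K_v = 1/153 ⇒ K = (1/153)/(1/306) = 2.

2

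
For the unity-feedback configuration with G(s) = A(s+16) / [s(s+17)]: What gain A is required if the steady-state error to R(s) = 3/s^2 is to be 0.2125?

15

System type = 1 (one pole at s=0).
K_v = lim_{s→0} s·G(s) = A·16 / (17) = (16/17)·A.
e_ss = 3/K_v = 0.2125 ⇒ K_v = 240/17 ⇒ A = (240/17)/(16/17) = 15.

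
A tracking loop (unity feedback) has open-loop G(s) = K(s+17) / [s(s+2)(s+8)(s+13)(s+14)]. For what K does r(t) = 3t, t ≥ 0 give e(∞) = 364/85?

One free integrator in G(s): this is a type 1 system.
K_v = lim_{s→0} s·G(s) = K·17 / (2·8·13·14) = (17/2912)·K.
e_ss = 3/K_v = 364/85 ⇒ K_v = 255/364 ⇒ K = (255/364)/(17/2912) = 120.

120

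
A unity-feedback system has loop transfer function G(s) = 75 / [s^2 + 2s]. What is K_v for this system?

Factoring s from the denominator leaves a polynomial with constant term 2, so the system is type 1.
K_v = lim_{s→0} s·G(s) = 75 / 2 = 37.5.

37.5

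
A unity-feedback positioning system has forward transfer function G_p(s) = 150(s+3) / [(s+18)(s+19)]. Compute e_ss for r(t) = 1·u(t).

G_p(s) has no factors of s in the denominator, so the system is type 0.
K_p = lim_{s→0} G_p(s) = 150·3 / (18·19) = 25/19.
e_ss = 1/(1 + K_p) = 1/(44/19) = 19/44.

19/44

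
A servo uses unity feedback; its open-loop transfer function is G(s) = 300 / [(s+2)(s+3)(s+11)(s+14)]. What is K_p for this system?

No free integrators in G(s): this is a type 0 system.
K_p = lim_{s→0} G(s) = 300 / (2·3·11·14) = 25/77.

25/77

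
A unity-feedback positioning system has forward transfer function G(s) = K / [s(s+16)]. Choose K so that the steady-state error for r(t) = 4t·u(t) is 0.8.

One free integrator in G(s): this is a type 1 system.
K_v = lim_{s→0} s·G(s) = K / (16) = 0.0625·K.
e_ss = 4/K_v = 0.8 ⇒ K_v = 5 ⇒ K = 5/0.0625 = 80.

80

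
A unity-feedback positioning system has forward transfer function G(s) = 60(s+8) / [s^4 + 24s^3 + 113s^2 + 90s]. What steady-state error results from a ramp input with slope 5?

0.9375

Factoring s from the denominator leaves a polynomial with constant term 90, so the system is type 1.
K_v = lim_{s→0} s·G(s) = 60·8 / 90 = 16/3.
e_ss = 5/K_v = 5/(16/3) = 0.9375.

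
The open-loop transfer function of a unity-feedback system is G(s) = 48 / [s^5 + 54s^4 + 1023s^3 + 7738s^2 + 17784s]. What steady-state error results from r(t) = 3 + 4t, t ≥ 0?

1482

Lowest-order denominator term is 17784s, so the open loop has 1 pole at the origin → type 1 system. Taking each input component in turn:
  • 3: tracked with zero error.
  • 4t: e_ss = 4/K_v with K_v=2/741 → 1482.
Total e_ss = 1482.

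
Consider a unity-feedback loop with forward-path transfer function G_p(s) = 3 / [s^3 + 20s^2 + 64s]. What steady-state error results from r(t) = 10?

Factoring s from the denominator leaves a polynomial with constant term 64, so the system is type 1.
A type-1 system has K_p = ∞, so it tracks a step input with zero steady-state error.

0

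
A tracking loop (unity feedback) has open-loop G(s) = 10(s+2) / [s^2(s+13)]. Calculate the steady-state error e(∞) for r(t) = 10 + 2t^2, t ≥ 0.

Two free integrators in G(s): this is a type 2 system. Taking each input component in turn:
  • 10: tracked with zero error.
  • 2t^2: e_ss = 4/K_a with K_a=20/13 → 2.6.
Total e_ss = 2.6.

2.6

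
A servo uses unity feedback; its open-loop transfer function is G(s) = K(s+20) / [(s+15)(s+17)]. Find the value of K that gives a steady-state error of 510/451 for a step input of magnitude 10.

System type = 0 (no poles at s=0).
K_p = lim_{s→0} G(s) = K·20 / (15·17) = (4/51)·K.
e_ss = 10/(1 + K_p) = 510/451 ⇒ 1 + (4/51)·K = 451/51 ⇒ K = 100.

100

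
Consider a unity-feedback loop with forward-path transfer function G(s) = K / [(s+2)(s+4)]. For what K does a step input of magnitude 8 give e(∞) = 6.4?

2

The open loop has no poles at the origin → type 0 system.
K_p = lim_{s→0} G(s) = K / (2·4) = 0.125·K.
e_ss = 8/(1 + K_p) = 6.4 ⇒ 1 + 0.125·K = 1.25 ⇒ K = 2.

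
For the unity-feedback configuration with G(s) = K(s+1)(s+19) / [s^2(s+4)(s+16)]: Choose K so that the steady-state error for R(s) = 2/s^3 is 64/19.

2

The open loop has two poles at the origin → type 2 system.
K_a = lim_{s→0} s^2·G(s) = K·1·19 / (4·16) = (19/64)·K.
e_ss = 2/K_a = 64/19 ⇒ K_a = 19/32 ⇒ K = (19/32)/(19/64) = 2.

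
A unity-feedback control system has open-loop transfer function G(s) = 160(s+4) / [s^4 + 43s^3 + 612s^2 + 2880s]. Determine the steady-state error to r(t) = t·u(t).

Factoring s from the denominator leaves a polynomial with constant term 2880, so the system is type 1.
K_v = lim_{s→0} s·G(s) = 160·4 / 2880 = 2/9.
e_ss = 1/K_v = 1/(2/9) = 4.5.

4.5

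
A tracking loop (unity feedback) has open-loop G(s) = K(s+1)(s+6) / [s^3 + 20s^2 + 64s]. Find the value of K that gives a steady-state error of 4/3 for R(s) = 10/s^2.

The denominator has no term below 64s — 1 pole at s=0, type 1.
K_v = lim_{s→0} s·G(s) = K·1·6 / 64 = (3/32)·K.
e_ss = 10/K_v = 4/3 ⇒ K_v = 7.5 ⇒ K = 7.5/(3/32) = 80.

80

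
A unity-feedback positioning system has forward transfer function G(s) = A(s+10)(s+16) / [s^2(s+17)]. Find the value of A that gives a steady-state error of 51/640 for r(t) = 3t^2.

8

Two free integrators in G(s): this is a type 2 system.
K_a = lim_{s→0} s^2·G(s) = A·10·16 / (17) = (160/17)·A.
e_ss = 6/K_a = 51/640 ⇒ K_a = 1280/17 ⇒ A = (1280/17)/(160/17) = 8.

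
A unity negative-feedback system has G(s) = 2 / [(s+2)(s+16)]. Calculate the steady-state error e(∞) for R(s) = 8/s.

128/17

System type = 0 (no poles at s=0).
K_p = lim_{s→0} G(s) = 2 / (2·16) = 0.0625.
e_ss = 8/(1 + K_p) = 8/1.0625 = 128/17.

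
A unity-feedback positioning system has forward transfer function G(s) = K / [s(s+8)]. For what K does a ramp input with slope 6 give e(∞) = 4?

12

System type = 1 (one pole at s=0).
K_v = lim_{s→0} s·G(s) = K / (8) = 0.125·K.
e_ss = 6/K_v = 4 ⇒ K_v = 1.5 ⇒ K = 1.5/0.125 = 12.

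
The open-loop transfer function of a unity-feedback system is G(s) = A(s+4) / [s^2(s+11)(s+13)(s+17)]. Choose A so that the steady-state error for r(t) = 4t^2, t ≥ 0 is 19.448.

The open loop has two poles at the origin → type 2 system.
K_a = lim_{s→0} s^2·G(s) = A·4 / (11·13·17) = (4/2431)·A.
e_ss = 8/K_a = 19.448 ⇒ K_a = 1000/2431 ⇒ A = (1000/2431)/(4/2431) = 250.

250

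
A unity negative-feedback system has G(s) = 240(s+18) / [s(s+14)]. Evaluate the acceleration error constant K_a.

0

One free integrator in G(s): this is a type 1 system.
K_a = lim_{s→0} s^2·G(s) = 0 (the extra factor of s kills the finite limit).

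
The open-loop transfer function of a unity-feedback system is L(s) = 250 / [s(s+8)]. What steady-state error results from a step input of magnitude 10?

The open loop has one pole at the origin → type 1 system.
A type-1 system has K_p = ∞, so it tracks a step input with zero steady-state error.

0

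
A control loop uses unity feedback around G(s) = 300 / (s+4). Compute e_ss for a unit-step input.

System type = 0 (no poles at s=0).
K_p = lim_{s→0} G(s) = 300 / (4) = 75.
e_ss = 1/(1 + K_p) = 1/76.

1/76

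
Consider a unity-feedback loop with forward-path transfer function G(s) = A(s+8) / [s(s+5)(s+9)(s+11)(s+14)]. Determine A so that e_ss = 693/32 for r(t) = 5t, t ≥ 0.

System type = 1 (one pole at s=0).
K_v = lim_{s→0} s·G(s) = A·8 / (5·9·11·14) = (4/3465)·A.
e_ss = 5/K_v = 693/32 ⇒ K_v = 160/693 ⇒ A = (160/693)/(4/3465) = 200.

200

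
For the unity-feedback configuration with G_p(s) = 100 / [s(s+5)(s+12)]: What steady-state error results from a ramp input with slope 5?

3

The open loop has one pole at the origin → type 1 system.
K_v = lim_{s→0} s·G_p(s) = 100 / (5·12) = 5/3.
e_ss = 5/K_v = 5/(5/3) = 3.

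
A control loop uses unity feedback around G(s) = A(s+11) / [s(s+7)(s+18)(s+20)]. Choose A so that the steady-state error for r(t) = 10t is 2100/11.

12

The open loop has one pole at the origin → type 1 system.
K_v = lim_{s→0} s·G(s) = A·11 / (7·18·20) = (11/2520)·A.
e_ss = 10/K_v = 2100/11 ⇒ K_v = 11/210 ⇒ A = (11/210)/(11/2520) = 12.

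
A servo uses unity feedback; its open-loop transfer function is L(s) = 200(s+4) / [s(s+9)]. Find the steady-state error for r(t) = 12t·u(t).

One free integrator in L(s): this is a type 1 system.
K_v = lim_{s→0} s·L(s) = 200·4 / (9) = 800/9.
e_ss = 12/K_v = 12/(800/9) = 0.135.

0.135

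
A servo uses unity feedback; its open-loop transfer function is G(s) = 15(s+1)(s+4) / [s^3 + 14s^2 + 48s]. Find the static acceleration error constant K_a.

Lowest-order denominator term is 48s, so the open loop has 1 pole at the origin → type 1 system.
K_a = lim_{s→0} s^2·G(s) = 0 (the extra factor of s kills the finite limit).

0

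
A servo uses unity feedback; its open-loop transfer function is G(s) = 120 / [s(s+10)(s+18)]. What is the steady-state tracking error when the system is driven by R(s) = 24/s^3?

System type = 1 (one pole at s=0).
K_a = lim_{s→0} s^2·G(s) = 0; the steady-state error to this parabolic input grows without bound.

infinity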